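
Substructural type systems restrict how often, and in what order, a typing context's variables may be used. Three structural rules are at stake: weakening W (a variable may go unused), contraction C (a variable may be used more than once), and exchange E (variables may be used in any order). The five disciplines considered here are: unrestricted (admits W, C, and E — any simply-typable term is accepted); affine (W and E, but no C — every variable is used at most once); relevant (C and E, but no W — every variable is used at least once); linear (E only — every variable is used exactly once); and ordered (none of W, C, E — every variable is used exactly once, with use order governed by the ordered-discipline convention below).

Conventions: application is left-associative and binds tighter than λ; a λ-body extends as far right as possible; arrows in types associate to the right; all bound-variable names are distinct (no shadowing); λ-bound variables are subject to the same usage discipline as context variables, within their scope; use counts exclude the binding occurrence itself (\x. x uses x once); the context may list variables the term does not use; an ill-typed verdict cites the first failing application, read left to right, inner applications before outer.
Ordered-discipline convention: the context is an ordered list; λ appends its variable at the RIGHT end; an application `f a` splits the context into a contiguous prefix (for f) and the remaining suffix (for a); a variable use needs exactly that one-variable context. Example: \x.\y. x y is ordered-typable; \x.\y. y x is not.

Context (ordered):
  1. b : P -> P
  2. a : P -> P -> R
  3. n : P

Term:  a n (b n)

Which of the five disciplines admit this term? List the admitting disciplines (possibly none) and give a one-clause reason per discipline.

accepted by: relevant, unrestricted
counts: b=1; a=1; n=2
order of uses: a, n, b, n
typing: the term checks, with type R
ordered: ✗, uses contraction: n ×2
linear: ✗, uses contraction: n ×2
affine: ✗, uses contraction: n ×2
relevant: ✓, every one of b, a, n appears
unrestricted: ✓, type-checks (R) and nothing is barred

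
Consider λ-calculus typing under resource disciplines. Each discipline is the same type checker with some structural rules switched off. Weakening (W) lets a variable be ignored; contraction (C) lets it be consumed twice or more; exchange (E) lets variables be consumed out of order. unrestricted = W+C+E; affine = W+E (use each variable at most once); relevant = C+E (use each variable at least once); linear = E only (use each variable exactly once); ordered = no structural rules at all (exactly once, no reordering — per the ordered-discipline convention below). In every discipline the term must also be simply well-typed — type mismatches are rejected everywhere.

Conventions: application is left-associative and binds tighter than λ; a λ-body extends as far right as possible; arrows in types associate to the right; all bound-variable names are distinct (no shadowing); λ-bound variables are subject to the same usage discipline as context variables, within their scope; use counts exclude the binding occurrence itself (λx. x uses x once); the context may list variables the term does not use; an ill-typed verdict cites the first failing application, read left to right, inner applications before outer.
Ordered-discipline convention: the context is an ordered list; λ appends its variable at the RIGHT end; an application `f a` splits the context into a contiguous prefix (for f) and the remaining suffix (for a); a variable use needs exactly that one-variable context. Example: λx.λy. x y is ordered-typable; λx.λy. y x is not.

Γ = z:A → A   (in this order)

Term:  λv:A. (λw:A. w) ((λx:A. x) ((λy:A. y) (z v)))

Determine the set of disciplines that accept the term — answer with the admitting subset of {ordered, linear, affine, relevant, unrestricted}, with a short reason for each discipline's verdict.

admitted by: ordered, linear, affine, relevant, unrestricted
variable uses: z: 1, v (λ-bound): 1, w (λ-bound): 1, x (λ-bound): 1, y (λ-bound): 1
uses in reading order: w, x, y, z, v
typing: well-typed — term : A → A
ordered: ✓ — one use each (z, v, w, x, y); ordered split holds
linear: ✓ — z, v, w, x, y: one use apiece
affine: ✓ — none of z, v, w, x, y used more than once
relevant: ✓ — every one of z, v, w, x, y appears
unrestricted: ✓ — simply typable at A → A; W, C, E all held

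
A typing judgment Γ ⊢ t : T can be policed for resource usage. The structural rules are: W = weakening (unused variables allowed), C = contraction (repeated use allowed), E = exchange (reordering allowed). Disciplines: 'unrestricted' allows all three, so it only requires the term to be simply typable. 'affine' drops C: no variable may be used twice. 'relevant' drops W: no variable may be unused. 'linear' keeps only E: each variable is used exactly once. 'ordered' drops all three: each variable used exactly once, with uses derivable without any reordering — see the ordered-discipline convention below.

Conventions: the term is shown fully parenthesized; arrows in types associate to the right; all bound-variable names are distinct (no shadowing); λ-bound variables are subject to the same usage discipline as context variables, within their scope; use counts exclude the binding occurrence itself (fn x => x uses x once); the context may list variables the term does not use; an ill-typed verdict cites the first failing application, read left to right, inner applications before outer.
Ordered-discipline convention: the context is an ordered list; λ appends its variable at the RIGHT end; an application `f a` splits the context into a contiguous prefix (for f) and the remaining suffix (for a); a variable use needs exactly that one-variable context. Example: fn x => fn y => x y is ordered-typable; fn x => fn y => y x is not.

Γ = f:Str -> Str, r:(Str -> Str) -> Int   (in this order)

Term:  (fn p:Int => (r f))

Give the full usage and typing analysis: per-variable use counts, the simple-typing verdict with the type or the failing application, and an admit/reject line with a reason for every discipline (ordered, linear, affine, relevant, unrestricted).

usage: f: 1×, r: 1×, p [bound]: 0×
use order (left to right): r, f
typing: well-typed at Int -> Int
ordered: ✗ — needs weakening: p unused
linear: ✗ — needs weakening: p unused
affine: ✓ — no duplicate uses among f, r, p
relevant: ✗ — needs weakening: p unused
unrestricted: ✓ — type-checks (Int -> Int) and nothing is barred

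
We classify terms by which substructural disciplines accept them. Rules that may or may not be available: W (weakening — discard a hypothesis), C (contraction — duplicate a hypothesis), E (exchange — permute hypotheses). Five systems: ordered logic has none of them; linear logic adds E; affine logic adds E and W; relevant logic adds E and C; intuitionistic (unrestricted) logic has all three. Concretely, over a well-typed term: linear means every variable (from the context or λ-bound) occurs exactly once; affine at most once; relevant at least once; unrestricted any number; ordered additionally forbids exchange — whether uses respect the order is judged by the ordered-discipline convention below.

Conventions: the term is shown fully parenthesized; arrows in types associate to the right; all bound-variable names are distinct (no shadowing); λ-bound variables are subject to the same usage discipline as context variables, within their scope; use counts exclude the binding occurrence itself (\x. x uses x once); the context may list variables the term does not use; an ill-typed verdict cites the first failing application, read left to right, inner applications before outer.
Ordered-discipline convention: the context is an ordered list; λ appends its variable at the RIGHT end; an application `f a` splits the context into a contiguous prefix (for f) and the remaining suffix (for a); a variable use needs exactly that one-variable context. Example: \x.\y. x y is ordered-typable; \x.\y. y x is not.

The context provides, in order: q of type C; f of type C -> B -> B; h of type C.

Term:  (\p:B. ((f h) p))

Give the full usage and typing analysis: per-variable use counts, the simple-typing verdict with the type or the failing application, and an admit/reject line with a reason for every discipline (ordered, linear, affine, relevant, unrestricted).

usage: q: 0×; f: 1×; h: 1×; p (bound): 1×
uses in reading order: f, h, p
typing: the term checks, with type B -> B
ordered: ✗, q left unused
linear: ✗, q left unused
affine: ✓, none of q, f, h, p used more than once
relevant: ✗, q left unused
unrestricted: ✓, simply typable at B -> B; W, C, E all held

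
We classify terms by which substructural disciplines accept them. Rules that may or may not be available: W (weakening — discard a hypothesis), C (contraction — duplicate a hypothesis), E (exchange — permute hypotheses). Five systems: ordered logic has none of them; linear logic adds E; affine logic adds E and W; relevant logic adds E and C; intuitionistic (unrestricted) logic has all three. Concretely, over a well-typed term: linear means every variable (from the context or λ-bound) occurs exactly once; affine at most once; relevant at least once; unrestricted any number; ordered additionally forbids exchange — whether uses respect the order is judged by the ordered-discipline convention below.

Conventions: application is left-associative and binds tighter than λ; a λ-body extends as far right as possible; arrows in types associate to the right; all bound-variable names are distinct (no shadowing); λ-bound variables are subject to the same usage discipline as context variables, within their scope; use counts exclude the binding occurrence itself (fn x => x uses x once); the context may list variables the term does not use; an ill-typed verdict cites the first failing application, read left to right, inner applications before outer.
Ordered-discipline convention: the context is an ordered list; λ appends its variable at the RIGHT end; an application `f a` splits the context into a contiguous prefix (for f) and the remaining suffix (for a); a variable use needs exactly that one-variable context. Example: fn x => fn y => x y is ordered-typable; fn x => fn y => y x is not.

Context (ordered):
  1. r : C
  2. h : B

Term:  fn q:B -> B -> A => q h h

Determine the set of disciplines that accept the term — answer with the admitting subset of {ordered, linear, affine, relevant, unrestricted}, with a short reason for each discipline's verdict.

admitted in: unrestricted
variable uses: r ×0, h ×2, q [bound] ×1
left-to-right use order: q, h, h
typing: ✓ — (B -> B -> A) -> A
ordered: ✗, needs contraction — h ×2; r left unused
linear: ✗, needs contraction — h ×2; r left unused
affine: ✗, needs contraction — h ×2
relevant: ✗, r left unused
unrestricted: ✓, typability at (B -> B -> A) -> A is all that's needed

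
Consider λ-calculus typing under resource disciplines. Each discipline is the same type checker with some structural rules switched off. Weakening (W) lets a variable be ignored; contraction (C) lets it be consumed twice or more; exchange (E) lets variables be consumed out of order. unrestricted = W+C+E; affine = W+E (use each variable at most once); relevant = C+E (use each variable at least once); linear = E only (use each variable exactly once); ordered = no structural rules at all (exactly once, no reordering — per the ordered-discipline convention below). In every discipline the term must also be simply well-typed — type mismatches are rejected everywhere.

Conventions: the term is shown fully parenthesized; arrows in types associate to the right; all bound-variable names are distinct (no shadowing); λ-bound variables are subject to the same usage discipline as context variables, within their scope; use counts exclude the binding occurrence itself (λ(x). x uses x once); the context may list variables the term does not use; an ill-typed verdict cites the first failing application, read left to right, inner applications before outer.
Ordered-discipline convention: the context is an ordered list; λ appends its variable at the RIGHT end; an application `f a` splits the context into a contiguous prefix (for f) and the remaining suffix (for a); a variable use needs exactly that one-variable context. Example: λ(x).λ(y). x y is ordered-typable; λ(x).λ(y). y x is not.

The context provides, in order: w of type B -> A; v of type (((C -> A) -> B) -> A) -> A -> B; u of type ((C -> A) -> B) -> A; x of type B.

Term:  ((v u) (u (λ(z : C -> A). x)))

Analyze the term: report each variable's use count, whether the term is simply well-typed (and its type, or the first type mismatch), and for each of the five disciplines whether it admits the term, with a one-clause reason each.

counts: w=0, v=1, u=2, x=1, z (λ-bound)=0
uses in reading order: v, u, u, x
typing: the term checks, with type B
ordered: ✗, u ×2 used more than once (contraction); w, z left unused
linear: ✗, u ×2 used more than once (contraction); w, z left unused
affine: ✗, u ×2 used more than once (contraction)
relevant: ✗, w, z left unused
unrestricted: ✓, simply typable at B; W, C, E all held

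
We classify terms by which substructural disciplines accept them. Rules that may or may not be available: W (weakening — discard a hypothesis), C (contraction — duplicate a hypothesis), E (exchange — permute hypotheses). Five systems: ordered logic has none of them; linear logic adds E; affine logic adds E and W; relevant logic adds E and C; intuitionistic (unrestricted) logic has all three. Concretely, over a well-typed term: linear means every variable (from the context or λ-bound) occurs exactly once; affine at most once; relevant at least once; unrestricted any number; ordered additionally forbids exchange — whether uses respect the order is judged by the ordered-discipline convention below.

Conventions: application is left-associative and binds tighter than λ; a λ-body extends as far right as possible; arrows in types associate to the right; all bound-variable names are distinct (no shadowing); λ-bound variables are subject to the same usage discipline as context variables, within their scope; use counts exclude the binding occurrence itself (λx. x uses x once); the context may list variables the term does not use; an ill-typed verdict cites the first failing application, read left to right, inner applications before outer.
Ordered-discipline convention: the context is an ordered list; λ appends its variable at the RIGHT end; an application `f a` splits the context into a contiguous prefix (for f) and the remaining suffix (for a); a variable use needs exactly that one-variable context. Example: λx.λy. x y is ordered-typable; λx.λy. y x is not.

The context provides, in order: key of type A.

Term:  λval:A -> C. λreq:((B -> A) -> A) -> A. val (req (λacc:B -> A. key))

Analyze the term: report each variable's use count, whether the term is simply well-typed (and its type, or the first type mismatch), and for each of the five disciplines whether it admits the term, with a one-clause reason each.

usage: key: 1×, val (bound): 1×, req (bound): 1×, acc (bound): 0×
left-to-right use order: val, req, key
typing: ✓ — (A -> C) -> (((B -> A) -> A) -> A) -> C
ordered ✗ (unused: acc — weakening required)
linear ✗ (unused: acc — weakening required)
affine ✓ (no duplicate uses among key, val, req, acc)
relevant ✗ (unused: acc — weakening required)
unrestricted ✓ (type-checks ((A -> C) -> (((B -> A) -> A) -> A) -> C) and nothing is barred)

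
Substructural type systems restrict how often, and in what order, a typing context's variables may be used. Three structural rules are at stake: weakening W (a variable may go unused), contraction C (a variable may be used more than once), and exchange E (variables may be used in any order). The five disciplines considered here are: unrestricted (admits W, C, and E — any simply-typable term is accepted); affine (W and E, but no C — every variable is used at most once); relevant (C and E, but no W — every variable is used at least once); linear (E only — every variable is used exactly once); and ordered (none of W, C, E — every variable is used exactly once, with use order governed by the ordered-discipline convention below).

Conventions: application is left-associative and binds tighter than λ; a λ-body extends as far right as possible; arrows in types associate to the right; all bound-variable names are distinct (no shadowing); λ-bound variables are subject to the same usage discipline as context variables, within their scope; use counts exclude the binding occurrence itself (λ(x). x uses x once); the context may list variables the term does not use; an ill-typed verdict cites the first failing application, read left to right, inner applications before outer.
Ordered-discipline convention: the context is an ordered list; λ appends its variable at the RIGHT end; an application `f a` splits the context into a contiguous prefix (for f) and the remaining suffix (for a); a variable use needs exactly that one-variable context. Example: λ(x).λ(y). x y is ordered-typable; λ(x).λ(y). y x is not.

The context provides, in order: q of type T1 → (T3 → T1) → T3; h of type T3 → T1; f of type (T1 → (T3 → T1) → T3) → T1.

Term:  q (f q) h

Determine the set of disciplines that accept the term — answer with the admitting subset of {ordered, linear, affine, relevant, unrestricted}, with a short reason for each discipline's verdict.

accepted by: relevant, unrestricted
usage: q ×2; h ×1; f ×1
order of uses: q, f, q, h
typing: ✓ — T3
ordered: ✗ — repeated use of q ×2
linear: ✗ — repeated use of q ×2
affine: ✗ — repeated use of q ×2
relevant: ✓ — none of q, h, f goes unused
unrestricted: ✓ — simply typable at T3; W, C, E all held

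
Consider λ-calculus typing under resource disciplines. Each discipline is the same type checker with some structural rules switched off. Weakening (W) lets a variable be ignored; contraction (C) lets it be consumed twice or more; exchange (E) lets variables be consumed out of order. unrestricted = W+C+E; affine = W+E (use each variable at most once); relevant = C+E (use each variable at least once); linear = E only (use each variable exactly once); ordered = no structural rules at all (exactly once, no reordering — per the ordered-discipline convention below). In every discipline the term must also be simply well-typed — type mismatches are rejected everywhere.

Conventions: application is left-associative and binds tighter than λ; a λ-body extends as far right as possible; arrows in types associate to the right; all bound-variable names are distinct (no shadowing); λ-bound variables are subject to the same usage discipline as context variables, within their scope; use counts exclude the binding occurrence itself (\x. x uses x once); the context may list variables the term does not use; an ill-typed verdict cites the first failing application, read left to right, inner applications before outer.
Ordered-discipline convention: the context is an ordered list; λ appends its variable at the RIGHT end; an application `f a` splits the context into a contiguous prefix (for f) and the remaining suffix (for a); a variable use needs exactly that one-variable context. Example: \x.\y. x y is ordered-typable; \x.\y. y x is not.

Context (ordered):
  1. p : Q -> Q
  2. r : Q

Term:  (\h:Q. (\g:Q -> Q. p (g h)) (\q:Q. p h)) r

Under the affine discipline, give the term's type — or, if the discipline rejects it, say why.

not well-typed under affine — needs contraction — p ×2, h ×2
variable uses: p: 2×; r: 1×; h [bound]: 2×; g [bound]: 1×; q [bound]: 0×
use order (left to right): p, g, h, p, h, r
typing: the term checks, with type Q
summary: ordered ✗; linear ✗; affine ✗; relevant ✗; unrestricted ✓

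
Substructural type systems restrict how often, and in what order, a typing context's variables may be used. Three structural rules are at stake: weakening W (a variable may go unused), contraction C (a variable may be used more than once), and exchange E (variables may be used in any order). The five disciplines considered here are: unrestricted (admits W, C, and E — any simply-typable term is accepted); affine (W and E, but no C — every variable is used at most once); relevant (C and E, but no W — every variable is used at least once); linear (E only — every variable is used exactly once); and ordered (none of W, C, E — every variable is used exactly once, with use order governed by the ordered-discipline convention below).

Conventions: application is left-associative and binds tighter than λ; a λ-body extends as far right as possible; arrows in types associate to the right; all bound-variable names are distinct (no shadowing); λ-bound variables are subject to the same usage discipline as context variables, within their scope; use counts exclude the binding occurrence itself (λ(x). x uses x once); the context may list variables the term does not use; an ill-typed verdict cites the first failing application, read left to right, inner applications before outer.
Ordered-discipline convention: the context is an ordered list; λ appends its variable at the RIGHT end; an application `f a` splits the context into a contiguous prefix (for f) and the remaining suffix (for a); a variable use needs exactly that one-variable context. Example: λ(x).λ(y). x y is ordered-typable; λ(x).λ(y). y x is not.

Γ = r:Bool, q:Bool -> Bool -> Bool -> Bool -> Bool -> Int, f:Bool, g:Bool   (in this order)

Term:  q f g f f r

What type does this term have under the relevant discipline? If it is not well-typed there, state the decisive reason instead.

term : Int
use counts: r ×1; q ×1; f ×3; g ×1
order of uses: q, f, g, f, f, r
typing: the term checks, with type Int
summary: ordered ✗; linear ✗; affine ✗; relevant ✓; unrestricted ✓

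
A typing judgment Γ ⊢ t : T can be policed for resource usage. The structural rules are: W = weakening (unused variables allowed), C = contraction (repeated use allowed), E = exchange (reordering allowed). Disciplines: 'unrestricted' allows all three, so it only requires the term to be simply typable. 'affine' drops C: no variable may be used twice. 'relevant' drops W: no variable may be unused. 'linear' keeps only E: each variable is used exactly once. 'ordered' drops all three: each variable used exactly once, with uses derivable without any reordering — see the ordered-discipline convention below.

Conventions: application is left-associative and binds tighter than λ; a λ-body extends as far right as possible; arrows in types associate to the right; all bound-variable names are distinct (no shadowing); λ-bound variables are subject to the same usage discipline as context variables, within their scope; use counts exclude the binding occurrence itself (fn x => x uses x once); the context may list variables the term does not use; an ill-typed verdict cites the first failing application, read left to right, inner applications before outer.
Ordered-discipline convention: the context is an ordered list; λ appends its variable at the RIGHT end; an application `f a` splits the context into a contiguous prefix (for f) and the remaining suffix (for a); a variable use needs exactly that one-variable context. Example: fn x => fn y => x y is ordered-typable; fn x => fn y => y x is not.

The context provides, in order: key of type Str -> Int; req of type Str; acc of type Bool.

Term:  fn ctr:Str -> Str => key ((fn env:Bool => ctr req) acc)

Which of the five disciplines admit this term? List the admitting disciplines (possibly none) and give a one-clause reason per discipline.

admitting disciplines: affine, unrestricted
use counts: key: 1; req: 1; acc: 1; ctr (bound): 1; env (bound): 0
order of uses: key, ctr, req, acc
typing: well-typed — term : (Str -> Str) -> Int
ordered ✗ (env never used (weakening))
linear ✗ (env never used (weakening))
affine ✓ (key, req, acc, ctr, env: no repeats, contraction unneeded)
relevant ✗ (env never used (weakening))
unrestricted ✓ (typability at (Str -> Str) -> Int is all that's needed)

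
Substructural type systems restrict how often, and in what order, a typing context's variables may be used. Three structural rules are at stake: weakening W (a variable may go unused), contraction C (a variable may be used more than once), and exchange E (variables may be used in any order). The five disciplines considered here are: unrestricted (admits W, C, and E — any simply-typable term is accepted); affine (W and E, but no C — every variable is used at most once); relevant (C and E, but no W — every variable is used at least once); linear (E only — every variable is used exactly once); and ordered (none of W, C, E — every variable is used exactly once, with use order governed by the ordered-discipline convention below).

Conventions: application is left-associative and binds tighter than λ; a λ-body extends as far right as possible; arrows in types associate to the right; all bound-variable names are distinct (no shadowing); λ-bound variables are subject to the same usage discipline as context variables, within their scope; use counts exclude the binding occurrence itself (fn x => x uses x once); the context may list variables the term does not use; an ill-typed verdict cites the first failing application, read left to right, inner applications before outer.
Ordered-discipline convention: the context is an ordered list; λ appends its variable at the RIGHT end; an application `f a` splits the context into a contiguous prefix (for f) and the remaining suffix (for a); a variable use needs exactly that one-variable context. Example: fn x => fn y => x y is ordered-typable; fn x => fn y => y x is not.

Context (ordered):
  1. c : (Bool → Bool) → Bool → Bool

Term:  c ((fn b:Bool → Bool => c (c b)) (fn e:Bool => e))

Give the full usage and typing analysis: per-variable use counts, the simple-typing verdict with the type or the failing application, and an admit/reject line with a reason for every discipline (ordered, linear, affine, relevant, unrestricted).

use counts: c: 3×; b (λ-bound): 1×; e (λ-bound): 1×
left-to-right use order: c, c, c, b, e
typing: the term checks, with type Bool → Bool
ordered: ✗ — needs contraction — c ×3
linear: ✗ — needs contraction — c ×3
affine: ✗ — needs contraction — c ×3
relevant: ✓ — every one of c, b, e appears
unrestricted: ✓ — well-typed at Bool → Bool; no restrictions here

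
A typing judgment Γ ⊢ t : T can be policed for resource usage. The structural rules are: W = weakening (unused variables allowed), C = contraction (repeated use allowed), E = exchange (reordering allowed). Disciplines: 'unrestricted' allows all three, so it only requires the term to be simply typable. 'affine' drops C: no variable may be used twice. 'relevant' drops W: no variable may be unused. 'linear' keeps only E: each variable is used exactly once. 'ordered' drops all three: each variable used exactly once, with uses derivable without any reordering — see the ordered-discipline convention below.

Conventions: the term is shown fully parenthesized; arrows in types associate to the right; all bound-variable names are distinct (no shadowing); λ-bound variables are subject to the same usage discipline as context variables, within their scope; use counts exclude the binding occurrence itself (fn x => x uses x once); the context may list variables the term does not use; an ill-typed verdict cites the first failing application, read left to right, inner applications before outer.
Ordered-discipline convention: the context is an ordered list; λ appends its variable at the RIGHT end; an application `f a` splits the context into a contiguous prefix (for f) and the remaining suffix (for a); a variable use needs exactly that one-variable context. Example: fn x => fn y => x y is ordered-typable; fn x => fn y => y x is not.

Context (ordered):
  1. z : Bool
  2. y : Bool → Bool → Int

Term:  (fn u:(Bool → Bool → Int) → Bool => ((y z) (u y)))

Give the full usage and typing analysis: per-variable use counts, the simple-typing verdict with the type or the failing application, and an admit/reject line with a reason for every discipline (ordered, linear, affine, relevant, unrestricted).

usage: z ×1; y ×2; u (bound) ×1
left-to-right use order: y, z, u, y
typing: well-typed at ((Bool → Bool → Int) → Bool) → Int
ordered ✗ (repeated use of y ×2)
linear ✗ (repeated use of y ×2)
affine ✗ (repeated use of y ×2)
relevant ✓ (every one of z, y, u appears)
unrestricted ✓ (type-checks (((Bool → Bool → Int) → Bool) → Int) and nothing is barred)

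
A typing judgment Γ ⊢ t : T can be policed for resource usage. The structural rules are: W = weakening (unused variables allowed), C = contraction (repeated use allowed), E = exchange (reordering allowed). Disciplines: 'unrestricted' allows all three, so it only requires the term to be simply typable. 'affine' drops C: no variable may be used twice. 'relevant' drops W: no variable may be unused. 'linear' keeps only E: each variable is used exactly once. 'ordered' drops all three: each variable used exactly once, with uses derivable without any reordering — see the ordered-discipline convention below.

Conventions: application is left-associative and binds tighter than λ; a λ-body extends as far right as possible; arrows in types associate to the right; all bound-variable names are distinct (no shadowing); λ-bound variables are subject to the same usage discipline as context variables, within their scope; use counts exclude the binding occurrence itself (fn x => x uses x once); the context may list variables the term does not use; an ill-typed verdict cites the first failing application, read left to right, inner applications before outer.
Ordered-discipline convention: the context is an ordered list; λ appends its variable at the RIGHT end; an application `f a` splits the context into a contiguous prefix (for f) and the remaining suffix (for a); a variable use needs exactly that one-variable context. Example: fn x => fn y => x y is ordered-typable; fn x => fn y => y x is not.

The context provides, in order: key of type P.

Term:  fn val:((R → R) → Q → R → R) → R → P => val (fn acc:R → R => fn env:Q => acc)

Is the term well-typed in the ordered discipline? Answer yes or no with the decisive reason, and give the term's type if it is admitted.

no — needs weakening: key, env unused
counts: key ×0; val (bound) ×1; acc (bound) ×1; env (bound) ×0
uses in reading order: val, acc
typing: well-typed — term : (((R → R) → Q → R → R) → R → P) → R → P
all disciplines: ordered ✗ | linear ✗ | affine ✓ | relevant ✗ | unrestricted ✓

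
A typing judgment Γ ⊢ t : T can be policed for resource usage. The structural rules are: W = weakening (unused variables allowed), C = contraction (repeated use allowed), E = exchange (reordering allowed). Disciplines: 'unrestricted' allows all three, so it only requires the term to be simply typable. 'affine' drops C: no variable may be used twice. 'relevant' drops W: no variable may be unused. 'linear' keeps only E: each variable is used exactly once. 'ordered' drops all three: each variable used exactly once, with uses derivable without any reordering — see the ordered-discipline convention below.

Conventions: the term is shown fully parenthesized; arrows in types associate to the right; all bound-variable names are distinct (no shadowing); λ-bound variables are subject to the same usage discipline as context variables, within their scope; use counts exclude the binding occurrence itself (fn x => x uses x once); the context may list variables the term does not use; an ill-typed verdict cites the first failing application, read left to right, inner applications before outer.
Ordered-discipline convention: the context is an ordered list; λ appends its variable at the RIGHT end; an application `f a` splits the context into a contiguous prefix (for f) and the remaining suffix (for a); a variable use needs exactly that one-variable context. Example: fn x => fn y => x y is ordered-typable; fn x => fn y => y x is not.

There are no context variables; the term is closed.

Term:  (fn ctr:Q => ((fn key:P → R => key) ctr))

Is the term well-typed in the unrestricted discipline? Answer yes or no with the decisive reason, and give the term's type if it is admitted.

no — a type mismatch blocks all five
use counts: ctr (λ-bound)=1, key (λ-bound)=1
uses in reading order: key, ctr
typing: ill-typed: a function awaiting P → R gets Q
across the five disciplines: ordered ✗ | linear ✗ | affine ✗ | relevant ✗ | unrestricted ✗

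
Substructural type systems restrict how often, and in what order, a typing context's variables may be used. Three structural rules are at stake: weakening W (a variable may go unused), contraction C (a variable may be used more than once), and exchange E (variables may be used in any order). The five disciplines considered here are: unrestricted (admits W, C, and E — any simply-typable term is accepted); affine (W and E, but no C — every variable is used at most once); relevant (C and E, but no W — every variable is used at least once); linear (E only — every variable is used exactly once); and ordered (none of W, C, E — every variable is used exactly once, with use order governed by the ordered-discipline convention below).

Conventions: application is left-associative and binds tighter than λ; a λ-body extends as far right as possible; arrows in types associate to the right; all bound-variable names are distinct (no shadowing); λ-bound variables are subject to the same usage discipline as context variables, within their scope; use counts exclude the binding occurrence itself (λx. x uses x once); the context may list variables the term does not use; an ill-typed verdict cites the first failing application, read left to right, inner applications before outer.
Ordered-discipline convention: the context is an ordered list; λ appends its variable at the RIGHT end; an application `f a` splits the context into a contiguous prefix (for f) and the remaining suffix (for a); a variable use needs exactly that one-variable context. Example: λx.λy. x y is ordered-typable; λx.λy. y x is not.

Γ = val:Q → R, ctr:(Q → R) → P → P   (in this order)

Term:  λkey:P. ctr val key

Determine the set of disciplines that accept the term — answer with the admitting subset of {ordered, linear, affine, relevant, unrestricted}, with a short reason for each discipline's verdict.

accepted by: linear, affine, relevant, unrestricted
use counts: val: 1×, ctr: 1×, key [bound]: 1×
order of uses: ctr, val, key
typing: the term checks, with type P → P
ordered: ✗ — use order ctr, val, key needs exchange
linear: ✓ — each of val, ctr, key used exactly once
affine: ✓ — none of val, ctr, key used more than once
relevant: ✓ — val, ctr, key: all used, weakening unneeded
unrestricted: ✓ — typability at P → P is all that's needed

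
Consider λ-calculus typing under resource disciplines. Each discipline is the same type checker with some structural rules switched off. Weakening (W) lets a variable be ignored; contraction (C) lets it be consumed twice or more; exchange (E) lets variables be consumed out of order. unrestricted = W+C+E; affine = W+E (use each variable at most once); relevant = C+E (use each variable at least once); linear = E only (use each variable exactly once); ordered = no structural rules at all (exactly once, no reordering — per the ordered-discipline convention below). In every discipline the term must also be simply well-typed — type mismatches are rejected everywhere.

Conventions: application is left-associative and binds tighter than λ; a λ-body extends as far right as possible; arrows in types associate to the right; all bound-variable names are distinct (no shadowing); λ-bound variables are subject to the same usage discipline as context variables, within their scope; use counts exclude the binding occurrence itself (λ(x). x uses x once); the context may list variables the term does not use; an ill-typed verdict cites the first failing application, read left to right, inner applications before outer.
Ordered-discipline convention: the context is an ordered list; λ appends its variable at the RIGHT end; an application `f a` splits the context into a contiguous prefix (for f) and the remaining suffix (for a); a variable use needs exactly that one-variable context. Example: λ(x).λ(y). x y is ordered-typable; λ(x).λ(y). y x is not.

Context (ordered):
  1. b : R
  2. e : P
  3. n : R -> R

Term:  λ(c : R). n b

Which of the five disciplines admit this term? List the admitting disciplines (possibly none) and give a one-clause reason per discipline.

admitted in: affine, unrestricted
use counts: b=1, e=0, n=1, c (bound)=0
left-to-right use order: n, b
typing: ✓ — R -> R
ordered ✗ (unused: e, c — weakening required)
linear ✗ (unused: e, c — weakening required)
affine ✓ (b, e, n, c: no repeats, contraction unneeded)
relevant ✗ (unused: e, c — weakening required)
unrestricted ✓ (well-typed at R -> R; no restrictions here)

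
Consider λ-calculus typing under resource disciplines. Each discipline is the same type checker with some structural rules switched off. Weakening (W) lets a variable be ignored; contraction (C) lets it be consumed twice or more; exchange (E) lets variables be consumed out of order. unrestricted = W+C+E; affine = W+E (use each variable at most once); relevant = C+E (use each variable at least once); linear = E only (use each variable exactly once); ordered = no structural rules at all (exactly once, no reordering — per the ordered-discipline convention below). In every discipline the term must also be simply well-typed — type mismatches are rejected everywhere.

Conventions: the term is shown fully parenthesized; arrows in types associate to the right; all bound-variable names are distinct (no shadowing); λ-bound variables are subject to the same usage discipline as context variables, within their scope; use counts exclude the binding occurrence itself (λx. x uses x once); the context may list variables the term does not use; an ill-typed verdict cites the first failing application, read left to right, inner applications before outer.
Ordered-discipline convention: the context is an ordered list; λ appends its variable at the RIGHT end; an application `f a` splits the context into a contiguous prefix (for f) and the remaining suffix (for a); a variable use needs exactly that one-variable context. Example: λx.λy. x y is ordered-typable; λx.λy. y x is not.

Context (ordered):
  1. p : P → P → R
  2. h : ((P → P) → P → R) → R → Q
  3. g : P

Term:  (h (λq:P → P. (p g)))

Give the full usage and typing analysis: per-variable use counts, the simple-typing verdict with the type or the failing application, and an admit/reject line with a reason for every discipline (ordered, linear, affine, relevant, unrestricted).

use counts: p: 1×; h: 1×; g: 1×; q (bound): 0×
uses in reading order: h, p, g
typing: ✓ — R → Q
ordered: ✗, unused: q — weakening required
linear: ✗, unused: q — weakening required
affine: ✓, p, h, g, q: no repeats, contraction unneeded
relevant: ✗, unused: q — weakening required
unrestricted: ✓, simply typable at R → Q; W, C, E all held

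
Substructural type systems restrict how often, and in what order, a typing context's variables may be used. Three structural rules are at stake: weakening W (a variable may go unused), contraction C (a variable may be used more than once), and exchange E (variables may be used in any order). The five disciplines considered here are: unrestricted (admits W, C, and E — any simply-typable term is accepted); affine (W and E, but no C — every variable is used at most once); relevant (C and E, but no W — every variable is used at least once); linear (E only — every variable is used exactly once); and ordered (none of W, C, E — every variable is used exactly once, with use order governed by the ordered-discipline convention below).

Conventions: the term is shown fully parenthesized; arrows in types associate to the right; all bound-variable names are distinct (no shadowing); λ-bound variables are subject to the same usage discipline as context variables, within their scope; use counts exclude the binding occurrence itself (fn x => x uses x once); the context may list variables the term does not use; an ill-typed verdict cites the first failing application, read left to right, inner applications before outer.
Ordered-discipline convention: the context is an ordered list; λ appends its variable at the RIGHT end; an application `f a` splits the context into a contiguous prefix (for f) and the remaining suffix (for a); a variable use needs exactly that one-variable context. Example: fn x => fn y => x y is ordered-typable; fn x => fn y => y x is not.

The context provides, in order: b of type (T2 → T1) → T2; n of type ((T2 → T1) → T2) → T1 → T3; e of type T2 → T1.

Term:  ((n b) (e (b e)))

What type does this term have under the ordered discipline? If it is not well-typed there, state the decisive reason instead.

not well-typed under ordered — needs contraction — b ×2, e ×2
variable uses: b ×2, n ×1, e ×2
order of uses: n, b, e, b, e
typing: the term checks, with type T3
all disciplines: ordered ✗, linear ✗, affine ✗, relevant ✓, unrestricted ✓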